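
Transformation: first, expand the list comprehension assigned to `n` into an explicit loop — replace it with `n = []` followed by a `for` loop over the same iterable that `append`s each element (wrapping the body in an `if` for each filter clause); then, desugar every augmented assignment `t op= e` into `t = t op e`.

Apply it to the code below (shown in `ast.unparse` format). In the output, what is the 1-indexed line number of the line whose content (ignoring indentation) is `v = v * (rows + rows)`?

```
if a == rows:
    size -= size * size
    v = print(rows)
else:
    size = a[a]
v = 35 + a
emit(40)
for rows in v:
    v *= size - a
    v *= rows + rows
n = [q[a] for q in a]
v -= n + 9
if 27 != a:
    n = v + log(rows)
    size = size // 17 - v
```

Transformed code:
if a == rows:
    size = size - size * size
    v = print(rows)
else:
    size = a[a]
v = 35 + a
emit(40)
for rows in v:
    v = v * (size - a)
    v = v * (rows + rows)
n = []
for q in a:
    n.append(q[a])
v = v - (n + 9)
if 27 != a:
    n = v + log(rows)
    size = size // 17 - v

10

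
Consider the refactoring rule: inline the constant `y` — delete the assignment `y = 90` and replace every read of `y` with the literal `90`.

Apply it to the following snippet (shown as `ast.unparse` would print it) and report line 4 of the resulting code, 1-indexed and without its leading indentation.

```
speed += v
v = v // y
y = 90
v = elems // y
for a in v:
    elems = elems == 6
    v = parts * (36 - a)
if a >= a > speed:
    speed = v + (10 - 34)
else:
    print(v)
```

Transformed code:
speed += v
v = v // 90
v = elems // 90
for a in v:
    elems = elems == 6
    v = parts * (36 - a)
if a >= a > speed:
    speed = v + (10 - 34)
else:
    print(v)

for a in v:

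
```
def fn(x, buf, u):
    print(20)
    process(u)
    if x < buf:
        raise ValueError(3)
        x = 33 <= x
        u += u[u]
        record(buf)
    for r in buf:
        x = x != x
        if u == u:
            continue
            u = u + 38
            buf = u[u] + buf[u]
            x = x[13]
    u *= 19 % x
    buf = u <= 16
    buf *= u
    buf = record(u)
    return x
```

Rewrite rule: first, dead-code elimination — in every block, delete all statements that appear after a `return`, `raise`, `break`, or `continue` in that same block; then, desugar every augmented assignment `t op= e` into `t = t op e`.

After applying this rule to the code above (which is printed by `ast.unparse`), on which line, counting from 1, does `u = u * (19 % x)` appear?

Transformed code:
def fn(x, buf, u):
    print(20)
    process(u)
    if x < buf:
        raise ValueError(3)
    for r in buf:
        x = x != x
        if u == u:
            continue
    u = u * (19 % x)
    buf = u <= 16
    buf = buf * u
    buf = record(u)
    return x

10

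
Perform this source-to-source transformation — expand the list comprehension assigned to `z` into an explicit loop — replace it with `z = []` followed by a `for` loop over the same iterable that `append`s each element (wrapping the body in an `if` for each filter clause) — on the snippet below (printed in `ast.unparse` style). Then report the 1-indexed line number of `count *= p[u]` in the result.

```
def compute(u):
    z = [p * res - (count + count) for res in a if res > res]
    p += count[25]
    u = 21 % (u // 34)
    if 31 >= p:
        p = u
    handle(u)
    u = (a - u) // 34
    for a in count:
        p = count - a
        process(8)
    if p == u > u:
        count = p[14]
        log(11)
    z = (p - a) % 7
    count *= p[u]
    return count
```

19

Transformed code:
def compute(u):
    z = []
    for res in a:
        if res > res:
            z.append(p * res - (count + count))
    p += count[25]
    u = 21 % (u // 34)
    if 31 >= p:
        p = u
    handle(u)
    u = (a - u) // 34
    for a in count:
        p = count - a
        process(8)
    if p == u > u:
        count = p[14]
        log(11)
    z = (p - a) % 7
    count *= p[u]
    return count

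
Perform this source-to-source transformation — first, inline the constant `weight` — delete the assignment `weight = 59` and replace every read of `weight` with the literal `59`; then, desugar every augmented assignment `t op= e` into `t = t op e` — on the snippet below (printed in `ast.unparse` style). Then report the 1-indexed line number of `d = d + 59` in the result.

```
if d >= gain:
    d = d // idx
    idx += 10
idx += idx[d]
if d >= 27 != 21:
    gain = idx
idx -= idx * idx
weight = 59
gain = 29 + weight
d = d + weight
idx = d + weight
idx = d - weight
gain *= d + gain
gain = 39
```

9

Transformed code:
if d >= gain:
    d = d // idx
    idx = idx + 10
idx = idx + idx[d]
if d >= 27 != 21:
    gain = idx
idx = idx - idx * idx
gain = 29 + 59
d = d + 59
idx = d + 59
idx = d - 59
gain = gain * (d + gain)
gain = 39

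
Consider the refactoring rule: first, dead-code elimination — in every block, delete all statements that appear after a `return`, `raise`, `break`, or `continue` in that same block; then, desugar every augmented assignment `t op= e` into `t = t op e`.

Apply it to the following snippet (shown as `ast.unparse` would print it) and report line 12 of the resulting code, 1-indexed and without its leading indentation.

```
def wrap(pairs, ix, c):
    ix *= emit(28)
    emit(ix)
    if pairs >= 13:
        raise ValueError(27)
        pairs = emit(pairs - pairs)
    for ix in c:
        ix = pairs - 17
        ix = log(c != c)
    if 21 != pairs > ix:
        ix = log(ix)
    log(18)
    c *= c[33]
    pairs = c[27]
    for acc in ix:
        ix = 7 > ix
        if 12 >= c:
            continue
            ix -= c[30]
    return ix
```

Transformed code:
def wrap(pairs, ix, c):
    ix = ix * emit(28)
    emit(ix)
    if pairs >= 13:
        raise ValueError(27)
    for ix in c:
        ix = pairs - 17
        ix = log(c != c)
    if 21 != pairs > ix:
        ix = log(ix)
    log(18)
    c = c * c[33]
    pairs = c[27]
    for acc in ix:
        ix = 7 > ix
        if 12 >= c:
            continue
    return ix

c = c * c[33]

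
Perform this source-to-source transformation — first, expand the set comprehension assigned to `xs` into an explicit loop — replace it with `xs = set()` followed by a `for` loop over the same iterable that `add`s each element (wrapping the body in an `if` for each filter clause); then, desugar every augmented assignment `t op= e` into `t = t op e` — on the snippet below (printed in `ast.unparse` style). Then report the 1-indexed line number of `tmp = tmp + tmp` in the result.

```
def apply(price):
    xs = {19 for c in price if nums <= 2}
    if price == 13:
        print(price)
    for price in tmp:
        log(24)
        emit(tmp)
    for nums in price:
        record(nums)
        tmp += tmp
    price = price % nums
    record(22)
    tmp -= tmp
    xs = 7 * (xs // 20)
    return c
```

Transformed code:
def apply(price):
    xs = set()
    for c in price:
        if nums <= 2:
            xs.add(19)
    if price == 13:
        print(price)
    for price in tmp:
        log(24)
        emit(tmp)
    for nums in price:
        record(nums)
        tmp = tmp + tmp
    price = price % nums
    record(22)
    tmp = tmp - tmp
    xs = 7 * (xs // 20)
    return c

13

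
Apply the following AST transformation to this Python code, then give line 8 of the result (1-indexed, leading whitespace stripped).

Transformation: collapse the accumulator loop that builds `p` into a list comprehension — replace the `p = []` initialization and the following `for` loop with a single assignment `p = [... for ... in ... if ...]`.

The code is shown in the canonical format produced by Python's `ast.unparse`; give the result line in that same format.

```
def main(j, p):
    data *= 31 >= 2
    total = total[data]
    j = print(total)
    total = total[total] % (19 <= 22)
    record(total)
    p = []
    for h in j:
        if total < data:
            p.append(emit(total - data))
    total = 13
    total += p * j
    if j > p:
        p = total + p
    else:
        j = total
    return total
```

total = 13

Transformed code:
def main(j, p):
    data *= 31 >= 2
    total = total[data]
    j = print(total)
    total = total[total] % (19 <= 22)
    record(total)
    p = [emit(total - data) for h in j if total < data]
    total = 13
    total += p * j
    if j > p:
        p = total + p
    else:
        j = total
    return total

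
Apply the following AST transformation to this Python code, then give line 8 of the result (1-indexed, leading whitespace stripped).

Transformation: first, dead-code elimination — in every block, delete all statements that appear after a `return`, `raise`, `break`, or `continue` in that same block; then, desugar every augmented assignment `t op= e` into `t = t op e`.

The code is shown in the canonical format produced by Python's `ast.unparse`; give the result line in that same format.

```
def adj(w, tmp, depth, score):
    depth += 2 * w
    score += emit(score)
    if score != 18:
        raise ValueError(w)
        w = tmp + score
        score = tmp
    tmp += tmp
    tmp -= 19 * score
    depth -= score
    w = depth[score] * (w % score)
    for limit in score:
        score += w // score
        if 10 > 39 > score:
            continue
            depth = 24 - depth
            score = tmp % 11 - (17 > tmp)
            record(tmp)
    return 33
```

Transformed code:
def adj(w, tmp, depth, score):
    depth = depth + 2 * w
    score = score + emit(score)
    if score != 18:
        raise ValueError(w)
    tmp = tmp + tmp
    tmp = tmp - 19 * score
    depth = depth - score
    w = depth[score] * (w % score)
    for limit in score:
        score = score + w // score
        if 10 > 39 > score:
            continue
    return 33

depth = depth - score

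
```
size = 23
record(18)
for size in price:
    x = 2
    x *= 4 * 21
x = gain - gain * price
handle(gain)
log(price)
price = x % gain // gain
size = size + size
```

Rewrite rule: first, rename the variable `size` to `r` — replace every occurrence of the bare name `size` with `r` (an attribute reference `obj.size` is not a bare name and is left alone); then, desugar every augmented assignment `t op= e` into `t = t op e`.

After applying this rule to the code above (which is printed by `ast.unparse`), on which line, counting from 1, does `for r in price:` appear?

3

Transformed code:
r = 23
record(18)
for r in price:
    x = 2
    x = x * (4 * 21)
x = gain - gain * price
handle(gain)
log(price)
price = x % gain // gain
r = r + r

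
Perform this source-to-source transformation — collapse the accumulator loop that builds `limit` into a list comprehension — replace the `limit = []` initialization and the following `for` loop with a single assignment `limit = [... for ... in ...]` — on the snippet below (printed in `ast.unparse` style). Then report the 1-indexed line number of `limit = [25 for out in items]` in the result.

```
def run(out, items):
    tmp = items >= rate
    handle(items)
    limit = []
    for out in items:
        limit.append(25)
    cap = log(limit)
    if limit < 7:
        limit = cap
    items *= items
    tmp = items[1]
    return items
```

Transformed code:
def run(out, items):
    tmp = items >= rate
    handle(items)
    limit = [25 for out in items]
    cap = log(limit)
    if limit < 7:
        limit = cap
    items *= items
    tmp = items[1]
    return items

4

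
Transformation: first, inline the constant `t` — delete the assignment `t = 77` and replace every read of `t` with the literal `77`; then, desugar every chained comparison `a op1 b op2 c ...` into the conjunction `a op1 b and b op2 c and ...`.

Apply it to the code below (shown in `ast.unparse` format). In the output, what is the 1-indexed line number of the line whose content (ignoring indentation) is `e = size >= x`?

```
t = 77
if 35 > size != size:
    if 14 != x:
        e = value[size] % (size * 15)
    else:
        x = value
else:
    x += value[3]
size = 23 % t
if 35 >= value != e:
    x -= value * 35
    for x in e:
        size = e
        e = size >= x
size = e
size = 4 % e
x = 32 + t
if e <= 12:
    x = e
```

Transformed code:
if 35 > size and size != size:
    if 14 != x:
        e = value[size] % (size * 15)
    else:
        x = value
else:
    x += value[3]
size = 23 % 77
if 35 >= value and value != e:
    x -= value * 35
    for x in e:
        size = e
        e = size >= x
size = e
size = 4 % e
x = 32 + 77
if e <= 12:
    x = e

13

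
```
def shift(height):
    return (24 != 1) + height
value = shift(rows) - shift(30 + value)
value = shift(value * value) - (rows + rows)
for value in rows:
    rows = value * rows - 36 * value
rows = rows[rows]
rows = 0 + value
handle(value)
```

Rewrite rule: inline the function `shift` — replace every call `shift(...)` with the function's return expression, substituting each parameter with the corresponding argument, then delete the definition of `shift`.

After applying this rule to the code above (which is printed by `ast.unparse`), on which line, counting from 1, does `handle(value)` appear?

Transformed code:
value = (24 != 1) + rows - ((24 != 1) + (30 + value))
value = (24 != 1) + value * value - (rows + rows)
for value in rows:
    rows = value * rows - 36 * value
rows = rows[rows]
rows = 0 + value
handle(value)

7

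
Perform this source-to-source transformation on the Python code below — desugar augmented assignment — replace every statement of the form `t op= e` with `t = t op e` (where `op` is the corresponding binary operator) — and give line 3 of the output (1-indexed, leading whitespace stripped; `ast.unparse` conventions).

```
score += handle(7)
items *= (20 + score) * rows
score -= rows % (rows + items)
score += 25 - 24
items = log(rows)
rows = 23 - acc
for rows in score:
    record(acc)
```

Transformed code:
score = score + handle(7)
items = items * ((20 + score) * rows)
score = score - rows % (rows + items)
score = score + (25 - 24)
items = log(rows)
rows = 23 - acc
for rows in score:
    record(acc)

score = score - rows % (rows + items)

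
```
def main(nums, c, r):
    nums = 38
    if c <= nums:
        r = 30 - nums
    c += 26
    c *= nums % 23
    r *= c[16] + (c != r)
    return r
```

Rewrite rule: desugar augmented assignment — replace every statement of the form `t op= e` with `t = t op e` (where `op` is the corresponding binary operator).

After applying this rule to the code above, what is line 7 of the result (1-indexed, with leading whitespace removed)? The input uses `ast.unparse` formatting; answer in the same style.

Transformed code:
def main(nums, c, r):
    nums = 38
    if c <= nums:
        r = 30 - nums
    c = c + 26
    c = c * (nums % 23)
    r = r * (c[16] + (c != r))
    return r

r = r * (c[16] + (c != r))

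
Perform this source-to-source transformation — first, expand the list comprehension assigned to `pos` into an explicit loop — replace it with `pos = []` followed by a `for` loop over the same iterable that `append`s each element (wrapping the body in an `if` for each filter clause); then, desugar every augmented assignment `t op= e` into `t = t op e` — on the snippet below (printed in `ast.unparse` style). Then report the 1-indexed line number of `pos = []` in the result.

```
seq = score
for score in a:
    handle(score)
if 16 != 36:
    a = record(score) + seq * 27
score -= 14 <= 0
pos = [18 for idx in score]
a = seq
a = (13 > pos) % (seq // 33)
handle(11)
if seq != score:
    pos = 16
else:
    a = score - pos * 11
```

7

Transformed code:
seq = score
for score in a:
    handle(score)
if 16 != 36:
    a = record(score) + seq * 27
score = score - (14 <= 0)
pos = []
for idx in score:
    pos.append(18)
a = seq
a = (13 > pos) % (seq // 33)
handle(11)
if seq != score:
    pos = 16
else:
    a = score - pos * 11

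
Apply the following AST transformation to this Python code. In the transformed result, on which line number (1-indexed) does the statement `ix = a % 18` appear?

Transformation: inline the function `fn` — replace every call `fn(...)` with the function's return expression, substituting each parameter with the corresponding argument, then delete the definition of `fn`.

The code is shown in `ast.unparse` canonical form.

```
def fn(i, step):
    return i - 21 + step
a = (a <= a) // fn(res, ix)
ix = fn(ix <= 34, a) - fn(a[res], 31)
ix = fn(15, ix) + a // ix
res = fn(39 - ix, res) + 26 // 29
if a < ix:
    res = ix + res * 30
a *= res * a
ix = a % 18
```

Transformed code:
a = (a <= a) // (res - 21 + ix)
ix = (ix <= 34) - 21 + a - (a[res] - 21 + 31)
ix = 15 - 21 + ix + a // ix
res = 39 - ix - 21 + res + 26 // 29
if a < ix:
    res = ix + res * 30
a *= res * a
ix = a % 18

8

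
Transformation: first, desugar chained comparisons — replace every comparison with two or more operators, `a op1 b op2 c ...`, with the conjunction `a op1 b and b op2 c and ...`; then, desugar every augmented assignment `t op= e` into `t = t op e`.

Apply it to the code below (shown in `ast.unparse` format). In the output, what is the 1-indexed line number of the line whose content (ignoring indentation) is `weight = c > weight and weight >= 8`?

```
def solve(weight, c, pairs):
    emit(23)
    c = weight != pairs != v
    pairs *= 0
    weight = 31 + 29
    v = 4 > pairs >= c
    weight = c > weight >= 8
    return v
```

7

Transformed code:
def solve(weight, c, pairs):
    emit(23)
    c = weight != pairs and pairs != v
    pairs = pairs * 0
    weight = 31 + 29
    v = 4 > pairs and pairs >= c
    weight = c > weight and weight >= 8
    return v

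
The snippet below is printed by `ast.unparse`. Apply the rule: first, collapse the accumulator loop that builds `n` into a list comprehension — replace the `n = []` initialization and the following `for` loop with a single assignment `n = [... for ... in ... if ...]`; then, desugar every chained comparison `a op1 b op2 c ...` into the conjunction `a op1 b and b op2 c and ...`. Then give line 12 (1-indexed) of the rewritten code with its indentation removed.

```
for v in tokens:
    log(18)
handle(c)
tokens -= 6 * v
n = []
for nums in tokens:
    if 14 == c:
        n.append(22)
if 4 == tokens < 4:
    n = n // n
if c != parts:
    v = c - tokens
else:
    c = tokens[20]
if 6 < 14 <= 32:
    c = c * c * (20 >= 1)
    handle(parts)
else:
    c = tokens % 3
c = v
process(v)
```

if 6 < 14 and 14 <= 32:

Transformed code:
for v in tokens:
    log(18)
handle(c)
tokens -= 6 * v
n = [22 for nums in tokens if 14 == c]
if 4 == tokens and tokens < 4:
    n = n // n
if c != parts:
    v = c - tokens
else:
    c = tokens[20]
if 6 < 14 and 14 <= 32:
    c = c * c * (20 >= 1)
    handle(parts)
else:
    c = tokens % 3
c = v
process(v)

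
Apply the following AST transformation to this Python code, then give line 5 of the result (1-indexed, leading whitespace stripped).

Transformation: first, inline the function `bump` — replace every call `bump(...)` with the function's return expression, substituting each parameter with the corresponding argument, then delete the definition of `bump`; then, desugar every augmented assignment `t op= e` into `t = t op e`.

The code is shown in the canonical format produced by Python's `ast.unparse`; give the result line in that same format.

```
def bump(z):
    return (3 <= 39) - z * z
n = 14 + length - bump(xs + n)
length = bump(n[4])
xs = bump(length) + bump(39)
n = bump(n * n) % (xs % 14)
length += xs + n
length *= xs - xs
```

length = length + (xs + n)

Transformed code:
n = 14 + length - ((3 <= 39) - (xs + n) * (xs + n))
length = (3 <= 39) - n[4] * n[4]
xs = (3 <= 39) - length * length + ((3 <= 39) - 39 * 39)
n = ((3 <= 39) - n * n * (n * n)) % (xs % 14)
length = length + (xs + n)
length = length * (xs - xs)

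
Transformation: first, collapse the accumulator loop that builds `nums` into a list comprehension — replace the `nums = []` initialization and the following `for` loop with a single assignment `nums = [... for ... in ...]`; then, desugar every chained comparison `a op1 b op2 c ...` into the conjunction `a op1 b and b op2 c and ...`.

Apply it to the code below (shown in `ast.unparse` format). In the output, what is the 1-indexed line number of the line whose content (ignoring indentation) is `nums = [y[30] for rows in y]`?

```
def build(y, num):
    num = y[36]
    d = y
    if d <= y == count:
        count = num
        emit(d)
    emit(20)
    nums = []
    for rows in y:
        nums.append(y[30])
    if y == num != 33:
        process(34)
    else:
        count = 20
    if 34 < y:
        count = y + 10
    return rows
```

8

Transformed code:
def build(y, num):
    num = y[36]
    d = y
    if d <= y and y == count:
        count = num
        emit(d)
    emit(20)
    nums = [y[30] for rows in y]
    if y == num and num != 33:
        process(34)
    else:
        count = 20
    if 34 < y:
        count = y + 10
    return rows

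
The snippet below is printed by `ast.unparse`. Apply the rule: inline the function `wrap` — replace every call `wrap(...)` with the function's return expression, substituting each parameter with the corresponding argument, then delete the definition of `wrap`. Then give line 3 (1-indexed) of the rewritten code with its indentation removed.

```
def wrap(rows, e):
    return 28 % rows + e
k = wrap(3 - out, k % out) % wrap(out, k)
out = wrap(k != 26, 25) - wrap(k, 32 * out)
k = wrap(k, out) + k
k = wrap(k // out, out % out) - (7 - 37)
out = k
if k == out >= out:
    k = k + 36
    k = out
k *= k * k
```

k = 28 % k + out + k

Transformed code:
k = (28 % (3 - out) + k % out) % (28 % out + k)
out = 28 % (k != 26) + 25 - (28 % k + 32 * out)
k = 28 % k + out + k
k = 28 % (k // out) + out % out - (7 - 37)
out = k
if k == out >= out:
    k = k + 36
    k = out
k *= k * k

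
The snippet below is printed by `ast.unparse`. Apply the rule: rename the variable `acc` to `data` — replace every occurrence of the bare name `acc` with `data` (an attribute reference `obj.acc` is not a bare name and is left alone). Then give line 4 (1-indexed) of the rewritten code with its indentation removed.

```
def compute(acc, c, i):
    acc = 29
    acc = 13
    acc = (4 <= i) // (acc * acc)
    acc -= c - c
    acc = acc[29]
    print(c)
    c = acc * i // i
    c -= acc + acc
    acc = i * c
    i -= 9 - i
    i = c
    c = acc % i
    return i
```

Transformed code:
def compute(data, c, i):
    data = 29
    data = 13
    data = (4 <= i) // (data * data)
    data -= c - c
    data = data[29]
    print(c)
    c = data * i // i
    c -= data + data
    data = i * c
    i -= 9 - i
    i = c
    c = data % i
    return i

data = (4 <= i) // (data * data)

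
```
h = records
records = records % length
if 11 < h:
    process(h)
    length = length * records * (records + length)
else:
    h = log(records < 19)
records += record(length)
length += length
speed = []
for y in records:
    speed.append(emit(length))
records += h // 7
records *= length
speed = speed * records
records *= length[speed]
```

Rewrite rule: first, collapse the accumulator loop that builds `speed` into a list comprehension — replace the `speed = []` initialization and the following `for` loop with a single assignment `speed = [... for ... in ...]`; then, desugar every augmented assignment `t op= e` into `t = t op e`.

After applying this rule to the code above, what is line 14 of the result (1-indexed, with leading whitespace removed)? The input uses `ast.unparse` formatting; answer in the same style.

records = records * length[speed]

Transformed code:
h = records
records = records % length
if 11 < h:
    process(h)
    length = length * records * (records + length)
else:
    h = log(records < 19)
records = records + record(length)
length = length + length
speed = [emit(length) for y in records]
records = records + h // 7
records = records * length
speed = speed * records
records = records * length[speed]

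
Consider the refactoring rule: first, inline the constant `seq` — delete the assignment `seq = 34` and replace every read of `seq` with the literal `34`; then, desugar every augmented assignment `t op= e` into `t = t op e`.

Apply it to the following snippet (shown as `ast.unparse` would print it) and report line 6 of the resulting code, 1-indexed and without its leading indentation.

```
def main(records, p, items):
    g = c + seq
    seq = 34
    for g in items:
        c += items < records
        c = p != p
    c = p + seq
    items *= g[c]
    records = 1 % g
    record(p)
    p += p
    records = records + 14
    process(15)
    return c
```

Transformed code:
def main(records, p, items):
    g = c + 34
    for g in items:
        c = c + (items < records)
        c = p != p
    c = p + 34
    items = items * g[c]
    records = 1 % g
    record(p)
    p = p + p
    records = records + 14
    process(15)
    return c

c = p + 34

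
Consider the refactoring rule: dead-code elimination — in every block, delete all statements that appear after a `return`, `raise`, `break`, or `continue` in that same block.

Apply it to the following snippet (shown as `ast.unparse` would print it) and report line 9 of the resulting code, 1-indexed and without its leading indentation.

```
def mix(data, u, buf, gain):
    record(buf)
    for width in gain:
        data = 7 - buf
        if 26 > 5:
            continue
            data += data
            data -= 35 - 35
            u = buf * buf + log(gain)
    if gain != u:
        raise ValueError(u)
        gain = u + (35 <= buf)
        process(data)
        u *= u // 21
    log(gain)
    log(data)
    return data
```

Transformed code:
def mix(data, u, buf, gain):
    record(buf)
    for width in gain:
        data = 7 - buf
        if 26 > 5:
            continue
    if gain != u:
        raise ValueError(u)
    log(gain)
    log(data)
    return data

log(gain)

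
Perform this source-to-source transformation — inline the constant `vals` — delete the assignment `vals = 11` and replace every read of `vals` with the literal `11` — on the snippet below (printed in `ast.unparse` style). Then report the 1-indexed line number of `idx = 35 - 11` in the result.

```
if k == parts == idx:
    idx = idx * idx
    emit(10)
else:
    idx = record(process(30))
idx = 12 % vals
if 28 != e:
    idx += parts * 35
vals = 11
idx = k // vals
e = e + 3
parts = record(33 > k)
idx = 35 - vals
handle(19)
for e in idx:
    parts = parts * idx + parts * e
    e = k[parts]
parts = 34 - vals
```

12

Transformed code:
if k == parts == idx:
    idx = idx * idx
    emit(10)
else:
    idx = record(process(30))
idx = 12 % 11
if 28 != e:
    idx += parts * 35
idx = k // 11
e = e + 3
parts = record(33 > k)
idx = 35 - 11
handle(19)
for e in idx:
    parts = parts * idx + parts * e
    e = k[parts]
parts = 34 - 11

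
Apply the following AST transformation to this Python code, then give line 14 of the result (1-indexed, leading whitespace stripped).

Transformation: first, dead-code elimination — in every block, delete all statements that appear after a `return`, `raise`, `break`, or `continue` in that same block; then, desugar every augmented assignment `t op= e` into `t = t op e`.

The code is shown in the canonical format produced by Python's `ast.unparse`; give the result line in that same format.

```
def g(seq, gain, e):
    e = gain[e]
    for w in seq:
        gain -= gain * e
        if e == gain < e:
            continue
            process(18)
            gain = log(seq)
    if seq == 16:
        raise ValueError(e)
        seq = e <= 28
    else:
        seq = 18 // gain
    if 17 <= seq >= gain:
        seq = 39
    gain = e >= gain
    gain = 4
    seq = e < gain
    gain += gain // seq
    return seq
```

Transformed code:
def g(seq, gain, e):
    e = gain[e]
    for w in seq:
        gain = gain - gain * e
        if e == gain < e:
            continue
    if seq == 16:
        raise ValueError(e)
    else:
        seq = 18 // gain
    if 17 <= seq >= gain:
        seq = 39
    gain = e >= gain
    gain = 4
    seq = e < gain
    gain = gain + gain // seq
    return seq

gain = 4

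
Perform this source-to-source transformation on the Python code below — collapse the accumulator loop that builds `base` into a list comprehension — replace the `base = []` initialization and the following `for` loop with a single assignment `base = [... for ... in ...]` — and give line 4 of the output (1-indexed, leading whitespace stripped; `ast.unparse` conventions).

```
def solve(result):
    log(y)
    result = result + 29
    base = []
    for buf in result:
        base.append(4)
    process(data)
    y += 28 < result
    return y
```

Transformed code:
def solve(result):
    log(y)
    result = result + 29
    base = [4 for buf in result]
    process(data)
    y += 28 < result
    return y

base = [4 for buf in result]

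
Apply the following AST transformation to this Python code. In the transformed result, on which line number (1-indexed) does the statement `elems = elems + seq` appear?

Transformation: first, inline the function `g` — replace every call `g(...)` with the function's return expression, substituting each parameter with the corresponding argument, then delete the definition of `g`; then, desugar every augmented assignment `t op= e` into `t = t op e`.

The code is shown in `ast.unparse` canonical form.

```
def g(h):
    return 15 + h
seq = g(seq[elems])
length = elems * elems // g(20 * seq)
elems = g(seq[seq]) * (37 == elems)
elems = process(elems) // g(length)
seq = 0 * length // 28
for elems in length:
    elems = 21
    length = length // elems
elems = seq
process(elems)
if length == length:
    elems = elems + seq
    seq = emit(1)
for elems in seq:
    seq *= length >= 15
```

Transformed code:
seq = 15 + seq[elems]
length = elems * elems // (15 + 20 * seq)
elems = (15 + seq[seq]) * (37 == elems)
elems = process(elems) // (15 + length)
seq = 0 * length // 28
for elems in length:
    elems = 21
    length = length // elems
elems = seq
process(elems)
if length == length:
    elems = elems + seq
    seq = emit(1)
for elems in seq:
    seq = seq * (length >= 15)

12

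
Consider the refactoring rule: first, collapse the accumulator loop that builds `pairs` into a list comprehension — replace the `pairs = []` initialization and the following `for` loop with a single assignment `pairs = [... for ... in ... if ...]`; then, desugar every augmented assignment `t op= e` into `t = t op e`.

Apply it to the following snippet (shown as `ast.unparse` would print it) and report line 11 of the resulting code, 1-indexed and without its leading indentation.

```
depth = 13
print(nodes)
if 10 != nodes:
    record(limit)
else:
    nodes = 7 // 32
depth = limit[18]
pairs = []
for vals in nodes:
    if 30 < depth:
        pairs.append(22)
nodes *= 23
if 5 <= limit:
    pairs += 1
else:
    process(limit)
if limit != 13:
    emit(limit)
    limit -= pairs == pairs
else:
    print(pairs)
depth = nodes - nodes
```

Transformed code:
depth = 13
print(nodes)
if 10 != nodes:
    record(limit)
else:
    nodes = 7 // 32
depth = limit[18]
pairs = [22 for vals in nodes if 30 < depth]
nodes = nodes * 23
if 5 <= limit:
    pairs = pairs + 1
else:
    process(limit)
if limit != 13:
    emit(limit)
    limit = limit - (pairs == pairs)
else:
    print(pairs)
depth = nodes - nodes

pairs = pairs + 1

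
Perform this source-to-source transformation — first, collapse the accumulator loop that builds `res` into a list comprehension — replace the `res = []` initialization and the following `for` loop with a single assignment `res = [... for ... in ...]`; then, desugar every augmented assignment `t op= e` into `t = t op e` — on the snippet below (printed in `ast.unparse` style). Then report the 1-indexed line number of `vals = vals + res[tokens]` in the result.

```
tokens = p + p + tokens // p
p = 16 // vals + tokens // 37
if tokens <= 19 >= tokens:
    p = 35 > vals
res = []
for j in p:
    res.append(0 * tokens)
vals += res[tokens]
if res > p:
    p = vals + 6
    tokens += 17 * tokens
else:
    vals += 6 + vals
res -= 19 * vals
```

Transformed code:
tokens = p + p + tokens // p
p = 16 // vals + tokens // 37
if tokens <= 19 >= tokens:
    p = 35 > vals
res = [0 * tokens for j in p]
vals = vals + res[tokens]
if res > p:
    p = vals + 6
    tokens = tokens + 17 * tokens
else:
    vals = vals + (6 + vals)
res = res - 19 * vals

6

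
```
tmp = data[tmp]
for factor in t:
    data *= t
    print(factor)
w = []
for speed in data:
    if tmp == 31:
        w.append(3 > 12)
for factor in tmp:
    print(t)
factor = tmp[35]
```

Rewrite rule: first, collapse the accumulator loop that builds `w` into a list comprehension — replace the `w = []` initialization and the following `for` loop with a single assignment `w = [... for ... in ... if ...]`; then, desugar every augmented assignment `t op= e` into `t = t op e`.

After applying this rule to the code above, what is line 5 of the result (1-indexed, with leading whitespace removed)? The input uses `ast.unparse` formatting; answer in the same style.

w = [3 > 12 for speed in data if tmp == 31]

Transformed code:
tmp = data[tmp]
for factor in t:
    data = data * t
    print(factor)
w = [3 > 12 for speed in data if tmp == 31]
for factor in tmp:
    print(t)
factor = tmp[35]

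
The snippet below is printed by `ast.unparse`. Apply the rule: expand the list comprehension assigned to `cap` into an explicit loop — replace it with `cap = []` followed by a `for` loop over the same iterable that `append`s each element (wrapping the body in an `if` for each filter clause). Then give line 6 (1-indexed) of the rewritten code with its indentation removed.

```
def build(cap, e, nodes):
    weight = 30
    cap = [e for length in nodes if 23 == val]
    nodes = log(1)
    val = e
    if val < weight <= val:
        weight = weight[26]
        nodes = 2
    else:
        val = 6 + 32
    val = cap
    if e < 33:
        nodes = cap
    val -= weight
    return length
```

Transformed code:
def build(cap, e, nodes):
    weight = 30
    cap = []
    for length in nodes:
        if 23 == val:
            cap.append(e)
    nodes = log(1)
    val = e
    if val < weight <= val:
        weight = weight[26]
        nodes = 2
    else:
        val = 6 + 32
    val = cap
    if e < 33:
        nodes = cap
    val -= weight
    return length

cap.append(e)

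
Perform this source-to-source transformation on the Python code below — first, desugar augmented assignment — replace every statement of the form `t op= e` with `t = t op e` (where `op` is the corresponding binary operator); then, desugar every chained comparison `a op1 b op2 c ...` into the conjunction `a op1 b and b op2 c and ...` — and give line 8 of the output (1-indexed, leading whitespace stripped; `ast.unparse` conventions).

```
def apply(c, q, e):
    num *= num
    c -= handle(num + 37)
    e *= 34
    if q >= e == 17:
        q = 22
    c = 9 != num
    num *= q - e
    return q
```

num = num * (q - e)

Transformed code:
def apply(c, q, e):
    num = num * num
    c = c - handle(num + 37)
    e = e * 34
    if q >= e and e == 17:
        q = 22
    c = 9 != num
    num = num * (q - e)
    return q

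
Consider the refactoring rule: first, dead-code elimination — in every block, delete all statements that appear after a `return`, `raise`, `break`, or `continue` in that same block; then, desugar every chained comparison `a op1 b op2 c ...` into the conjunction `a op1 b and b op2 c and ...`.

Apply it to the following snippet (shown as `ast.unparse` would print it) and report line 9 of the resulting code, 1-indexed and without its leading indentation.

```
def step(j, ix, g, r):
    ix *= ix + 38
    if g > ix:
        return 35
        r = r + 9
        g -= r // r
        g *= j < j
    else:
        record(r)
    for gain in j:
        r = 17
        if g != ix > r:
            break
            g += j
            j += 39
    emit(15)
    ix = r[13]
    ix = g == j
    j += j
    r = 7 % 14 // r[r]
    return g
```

if g != ix and ix > r:

Transformed code:
def step(j, ix, g, r):
    ix *= ix + 38
    if g > ix:
        return 35
    else:
        record(r)
    for gain in j:
        r = 17
        if g != ix and ix > r:
            break
    emit(15)
    ix = r[13]
    ix = g == j
    j += j
    r = 7 % 14 // r[r]
    return g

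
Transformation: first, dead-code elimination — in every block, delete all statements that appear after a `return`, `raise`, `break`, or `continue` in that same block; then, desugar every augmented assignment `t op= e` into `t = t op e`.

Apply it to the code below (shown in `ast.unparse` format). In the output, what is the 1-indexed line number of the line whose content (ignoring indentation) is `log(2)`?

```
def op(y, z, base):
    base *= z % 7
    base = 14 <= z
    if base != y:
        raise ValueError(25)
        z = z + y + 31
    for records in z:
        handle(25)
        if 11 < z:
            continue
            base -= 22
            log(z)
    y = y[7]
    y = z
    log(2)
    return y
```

12

Transformed code:
def op(y, z, base):
    base = base * (z % 7)
    base = 14 <= z
    if base != y:
        raise ValueError(25)
    for records in z:
        handle(25)
        if 11 < z:
            continue
    y = y[7]
    y = z
    log(2)
    return y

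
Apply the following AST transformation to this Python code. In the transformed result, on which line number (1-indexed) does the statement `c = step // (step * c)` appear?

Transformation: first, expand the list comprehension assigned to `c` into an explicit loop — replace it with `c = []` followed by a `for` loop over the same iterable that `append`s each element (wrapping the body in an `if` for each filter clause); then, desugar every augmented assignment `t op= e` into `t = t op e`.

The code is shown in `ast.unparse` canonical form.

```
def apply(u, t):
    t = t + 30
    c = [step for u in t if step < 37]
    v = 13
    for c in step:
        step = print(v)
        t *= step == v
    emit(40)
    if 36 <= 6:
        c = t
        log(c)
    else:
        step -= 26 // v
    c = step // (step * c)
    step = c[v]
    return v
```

17

Transformed code:
def apply(u, t):
    t = t + 30
    c = []
    for u in t:
        if step < 37:
            c.append(step)
    v = 13
    for c in step:
        step = print(v)
        t = t * (step == v)
    emit(40)
    if 36 <= 6:
        c = t
        log(c)
    else:
        step = step - 26 // v
    c = step // (step * c)
    step = c[v]
    return v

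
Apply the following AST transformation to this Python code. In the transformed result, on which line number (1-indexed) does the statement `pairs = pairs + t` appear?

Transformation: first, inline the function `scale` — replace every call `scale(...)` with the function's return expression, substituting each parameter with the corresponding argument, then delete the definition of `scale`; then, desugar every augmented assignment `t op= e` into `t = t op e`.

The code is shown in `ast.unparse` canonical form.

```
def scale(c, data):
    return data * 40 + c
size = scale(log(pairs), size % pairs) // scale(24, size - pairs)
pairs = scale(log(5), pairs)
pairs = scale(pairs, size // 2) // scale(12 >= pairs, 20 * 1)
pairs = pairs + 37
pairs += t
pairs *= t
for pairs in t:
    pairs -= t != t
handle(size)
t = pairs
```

5

Transformed code:
size = (size % pairs * 40 + log(pairs)) // ((size - pairs) * 40 + 24)
pairs = pairs * 40 + log(5)
pairs = (size // 2 * 40 + pairs) // (20 * 1 * 40 + (12 >= pairs))
pairs = pairs + 37
pairs = pairs + t
pairs = pairs * t
for pairs in t:
    pairs = pairs - (t != t)
handle(size)
t = pairs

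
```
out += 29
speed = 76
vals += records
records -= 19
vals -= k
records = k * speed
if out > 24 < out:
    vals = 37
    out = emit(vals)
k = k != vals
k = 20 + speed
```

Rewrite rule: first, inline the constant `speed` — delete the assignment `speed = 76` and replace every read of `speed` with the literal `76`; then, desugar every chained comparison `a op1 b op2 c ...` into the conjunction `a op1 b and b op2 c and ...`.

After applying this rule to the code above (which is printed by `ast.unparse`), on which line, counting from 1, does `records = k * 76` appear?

5

Transformed code:
out += 29
vals += records
records -= 19
vals -= k
records = k * 76
if out > 24 and 24 < out:
    vals = 37
    out = emit(vals)
k = k != vals
k = 20 + 76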